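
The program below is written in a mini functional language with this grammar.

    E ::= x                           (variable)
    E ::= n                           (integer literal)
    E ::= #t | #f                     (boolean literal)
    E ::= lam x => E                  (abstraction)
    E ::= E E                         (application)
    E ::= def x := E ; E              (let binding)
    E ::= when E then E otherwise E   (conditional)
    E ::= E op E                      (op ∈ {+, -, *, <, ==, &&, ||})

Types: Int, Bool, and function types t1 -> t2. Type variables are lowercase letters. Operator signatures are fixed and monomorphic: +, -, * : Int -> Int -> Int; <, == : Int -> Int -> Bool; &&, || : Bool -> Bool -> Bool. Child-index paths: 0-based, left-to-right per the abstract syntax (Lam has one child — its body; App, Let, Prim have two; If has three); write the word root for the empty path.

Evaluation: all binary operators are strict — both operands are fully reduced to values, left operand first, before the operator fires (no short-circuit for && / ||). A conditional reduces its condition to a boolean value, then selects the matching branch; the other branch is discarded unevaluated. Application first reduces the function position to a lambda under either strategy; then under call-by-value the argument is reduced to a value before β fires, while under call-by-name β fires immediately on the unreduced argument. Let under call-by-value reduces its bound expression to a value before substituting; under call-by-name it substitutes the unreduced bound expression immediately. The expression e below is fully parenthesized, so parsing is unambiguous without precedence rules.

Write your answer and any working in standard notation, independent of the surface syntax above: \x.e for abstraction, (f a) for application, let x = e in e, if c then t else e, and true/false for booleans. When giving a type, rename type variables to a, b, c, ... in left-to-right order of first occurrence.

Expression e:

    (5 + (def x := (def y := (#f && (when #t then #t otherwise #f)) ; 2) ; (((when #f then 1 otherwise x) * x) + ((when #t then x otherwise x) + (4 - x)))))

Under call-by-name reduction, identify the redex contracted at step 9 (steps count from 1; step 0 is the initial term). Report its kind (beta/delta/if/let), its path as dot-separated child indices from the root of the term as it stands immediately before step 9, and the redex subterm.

Derivation:
step 0: (5 + (let x = (let y = (false && (if true then true else false)) in 2) in (((if false then 1 else x) * x) + ((if true then x else x) + (4 - x)))))
step 1: [let@1] (5 + (((if false then 1 else (let y = (false && (if true then true else false)) in 2)) * (let y = (false && (if true then true else false)) in 2)) + ((if true then (let y = (false && (if true then true else false)) in 2) else (let y = (false && (if true then true else false)) in 2)) + (4 - (let y = (false && (if true then true else false)) in 2)))))
step 2: [if@1.0.0] (5 + (((let y = (false && (if true then true else false)) in 2) * (let y = (false && (if true then true else false)) in 2)) + ((if true then (let y = (false && (if true then true else false)) in 2) else (let y = (false && (if true then true else false)) in 2)) + (4 - (let y = (false && (if true then true else false)) in 2)))))
step 3: [let@1.0.0] (5 + ((2 * (let y = (false && (if true then true else false)) in 2)) + ((if true then (let y = (false && (if true then true else false)) in 2) else (let y = (false && (if true then true else false)) in 2)) + (4 - (let y = (false && (if true then true else false)) in 2)))))
step 4: [let@1.0.1] (5 + ((2 * 2) + ((if true then (let y = (false && (if true then true else false)) in 2) else (let y = (false && (if true then true else false)) in 2)) + (4 - (let y = (false && (if true then true else false)) in 2)))))
step 5: [delta@1.0] (5 + (4 + ((if true then (let y = (false && (if true then true else false)) in 2) else (let y = (false && (if true then true else false)) in 2)) + (4 - (let y = (false && (if true then true else false)) in 2)))))
step 6: [if@1.1.0] (5 + (4 + ((let y = (false && (if true then true else false)) in 2) + (4 - (let y = (false && (if true then true else false)) in 2)))))
step 7: [let@1.1.0] (5 + (4 + (2 + (4 - (let y = (false && (if true then true else false)) in 2)))))
step 8: [let@1.1.1.1] (5 + (4 + (2 + (4 - 2))))
step 9: [delta@1.1.1] (5 + (4 + (2 + 2)))

Answer: delta at 1.1.1 : (4 - 2)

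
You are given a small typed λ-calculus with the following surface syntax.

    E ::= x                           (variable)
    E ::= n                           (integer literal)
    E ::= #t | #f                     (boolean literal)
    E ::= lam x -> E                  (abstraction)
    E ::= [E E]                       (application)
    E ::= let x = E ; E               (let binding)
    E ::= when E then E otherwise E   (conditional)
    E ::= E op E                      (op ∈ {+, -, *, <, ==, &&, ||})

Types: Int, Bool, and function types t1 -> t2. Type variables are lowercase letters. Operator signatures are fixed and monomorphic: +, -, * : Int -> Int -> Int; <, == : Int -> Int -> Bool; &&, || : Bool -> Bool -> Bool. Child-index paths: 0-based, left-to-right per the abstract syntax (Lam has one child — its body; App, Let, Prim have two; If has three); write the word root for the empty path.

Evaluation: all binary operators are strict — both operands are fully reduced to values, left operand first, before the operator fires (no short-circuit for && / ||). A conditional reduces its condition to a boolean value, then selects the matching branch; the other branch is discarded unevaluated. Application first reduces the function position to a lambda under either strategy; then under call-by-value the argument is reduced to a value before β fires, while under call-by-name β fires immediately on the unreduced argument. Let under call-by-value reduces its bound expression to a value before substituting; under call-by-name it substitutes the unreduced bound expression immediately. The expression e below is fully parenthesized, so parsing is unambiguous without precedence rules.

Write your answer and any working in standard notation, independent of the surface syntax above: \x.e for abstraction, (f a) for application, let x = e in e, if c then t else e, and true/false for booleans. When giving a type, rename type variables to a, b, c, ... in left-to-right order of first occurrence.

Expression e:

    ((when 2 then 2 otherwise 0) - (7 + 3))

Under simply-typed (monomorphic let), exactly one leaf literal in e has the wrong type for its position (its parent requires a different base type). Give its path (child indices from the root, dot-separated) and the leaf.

Working:
  unify Int ~ Bool
  FAIL: mismatch Int ~ Bool

Answer: 0.0 : 2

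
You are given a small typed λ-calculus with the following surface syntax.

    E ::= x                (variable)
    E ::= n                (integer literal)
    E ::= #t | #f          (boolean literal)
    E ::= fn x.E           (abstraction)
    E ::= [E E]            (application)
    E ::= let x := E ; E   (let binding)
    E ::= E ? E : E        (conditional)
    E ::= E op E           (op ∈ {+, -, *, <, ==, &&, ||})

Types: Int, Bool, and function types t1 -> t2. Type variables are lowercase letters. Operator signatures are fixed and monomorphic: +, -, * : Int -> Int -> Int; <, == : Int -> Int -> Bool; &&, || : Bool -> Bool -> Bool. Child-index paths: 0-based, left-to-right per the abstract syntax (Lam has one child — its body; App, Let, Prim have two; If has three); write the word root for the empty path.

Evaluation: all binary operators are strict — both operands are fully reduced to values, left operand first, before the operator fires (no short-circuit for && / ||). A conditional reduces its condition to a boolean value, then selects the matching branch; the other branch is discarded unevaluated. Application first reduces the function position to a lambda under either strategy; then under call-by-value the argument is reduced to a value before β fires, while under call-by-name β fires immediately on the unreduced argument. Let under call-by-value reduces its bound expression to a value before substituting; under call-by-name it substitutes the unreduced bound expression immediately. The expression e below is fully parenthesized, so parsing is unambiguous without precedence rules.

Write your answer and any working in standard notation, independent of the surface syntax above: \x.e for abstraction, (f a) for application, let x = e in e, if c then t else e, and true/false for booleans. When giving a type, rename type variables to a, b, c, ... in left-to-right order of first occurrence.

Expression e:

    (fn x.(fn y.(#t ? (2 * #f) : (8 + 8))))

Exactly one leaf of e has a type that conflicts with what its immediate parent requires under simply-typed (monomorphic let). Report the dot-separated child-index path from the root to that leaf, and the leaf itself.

Trace:
  unify Bool ~ Bool
  unify Int ~ Int
  unify Bool ~ Int
  FAIL: mismatch Bool ~ Int

Answer: 0.0.1.1 : false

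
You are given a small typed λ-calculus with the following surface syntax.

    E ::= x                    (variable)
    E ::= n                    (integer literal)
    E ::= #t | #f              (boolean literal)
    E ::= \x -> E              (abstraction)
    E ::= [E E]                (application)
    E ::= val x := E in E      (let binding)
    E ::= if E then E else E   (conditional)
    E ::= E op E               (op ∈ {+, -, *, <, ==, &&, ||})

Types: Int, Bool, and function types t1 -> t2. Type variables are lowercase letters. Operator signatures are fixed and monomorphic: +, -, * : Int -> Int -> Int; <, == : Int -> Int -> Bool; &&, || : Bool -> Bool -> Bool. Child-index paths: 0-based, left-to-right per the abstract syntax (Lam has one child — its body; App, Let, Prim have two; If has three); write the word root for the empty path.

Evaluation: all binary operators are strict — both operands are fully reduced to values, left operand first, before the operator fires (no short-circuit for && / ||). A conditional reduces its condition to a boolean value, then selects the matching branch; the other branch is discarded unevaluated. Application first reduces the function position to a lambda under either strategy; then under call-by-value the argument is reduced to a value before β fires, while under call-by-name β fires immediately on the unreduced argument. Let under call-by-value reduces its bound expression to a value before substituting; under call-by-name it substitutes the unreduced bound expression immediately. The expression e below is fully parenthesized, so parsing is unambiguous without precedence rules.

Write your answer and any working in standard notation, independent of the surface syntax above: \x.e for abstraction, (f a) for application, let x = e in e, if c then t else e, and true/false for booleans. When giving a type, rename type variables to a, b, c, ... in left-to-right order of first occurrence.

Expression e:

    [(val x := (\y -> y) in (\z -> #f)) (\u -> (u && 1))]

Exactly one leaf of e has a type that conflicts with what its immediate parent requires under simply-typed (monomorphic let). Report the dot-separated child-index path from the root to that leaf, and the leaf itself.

Working:
y : a
\y._ : a -> a
let x : a -> a
\z._ : b -> Bool
u : c
  unify c ~ Bool
  unify Int ~ Bool
  FAIL: mismatch Int ~ Bool

Answer: 1.0.1 : 1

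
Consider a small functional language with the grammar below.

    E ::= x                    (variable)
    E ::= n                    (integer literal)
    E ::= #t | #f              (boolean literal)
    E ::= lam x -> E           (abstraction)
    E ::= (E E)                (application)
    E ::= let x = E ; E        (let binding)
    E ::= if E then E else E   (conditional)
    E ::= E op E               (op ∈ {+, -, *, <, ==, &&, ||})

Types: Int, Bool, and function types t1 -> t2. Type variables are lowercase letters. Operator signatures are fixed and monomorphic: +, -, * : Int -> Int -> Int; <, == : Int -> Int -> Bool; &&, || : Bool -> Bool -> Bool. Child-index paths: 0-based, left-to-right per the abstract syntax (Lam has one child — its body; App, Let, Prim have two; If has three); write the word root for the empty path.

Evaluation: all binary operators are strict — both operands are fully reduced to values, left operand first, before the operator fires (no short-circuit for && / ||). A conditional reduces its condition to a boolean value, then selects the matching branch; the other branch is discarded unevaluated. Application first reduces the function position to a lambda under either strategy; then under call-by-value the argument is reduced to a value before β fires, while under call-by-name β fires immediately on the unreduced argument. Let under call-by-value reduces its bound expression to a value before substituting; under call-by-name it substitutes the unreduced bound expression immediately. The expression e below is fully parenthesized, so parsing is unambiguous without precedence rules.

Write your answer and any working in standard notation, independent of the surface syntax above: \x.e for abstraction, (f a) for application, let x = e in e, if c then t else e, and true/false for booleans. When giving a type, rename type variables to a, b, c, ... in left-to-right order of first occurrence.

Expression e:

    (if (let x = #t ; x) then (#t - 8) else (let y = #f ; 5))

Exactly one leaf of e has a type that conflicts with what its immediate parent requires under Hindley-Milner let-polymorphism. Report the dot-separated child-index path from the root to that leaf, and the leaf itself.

Answer: 1.0 : true

Derivation:
let x : Bool
x : Bool
  unify Bool ~ Bool
  unify Bool ~ Int
  FAIL: mismatch Bool ~ Int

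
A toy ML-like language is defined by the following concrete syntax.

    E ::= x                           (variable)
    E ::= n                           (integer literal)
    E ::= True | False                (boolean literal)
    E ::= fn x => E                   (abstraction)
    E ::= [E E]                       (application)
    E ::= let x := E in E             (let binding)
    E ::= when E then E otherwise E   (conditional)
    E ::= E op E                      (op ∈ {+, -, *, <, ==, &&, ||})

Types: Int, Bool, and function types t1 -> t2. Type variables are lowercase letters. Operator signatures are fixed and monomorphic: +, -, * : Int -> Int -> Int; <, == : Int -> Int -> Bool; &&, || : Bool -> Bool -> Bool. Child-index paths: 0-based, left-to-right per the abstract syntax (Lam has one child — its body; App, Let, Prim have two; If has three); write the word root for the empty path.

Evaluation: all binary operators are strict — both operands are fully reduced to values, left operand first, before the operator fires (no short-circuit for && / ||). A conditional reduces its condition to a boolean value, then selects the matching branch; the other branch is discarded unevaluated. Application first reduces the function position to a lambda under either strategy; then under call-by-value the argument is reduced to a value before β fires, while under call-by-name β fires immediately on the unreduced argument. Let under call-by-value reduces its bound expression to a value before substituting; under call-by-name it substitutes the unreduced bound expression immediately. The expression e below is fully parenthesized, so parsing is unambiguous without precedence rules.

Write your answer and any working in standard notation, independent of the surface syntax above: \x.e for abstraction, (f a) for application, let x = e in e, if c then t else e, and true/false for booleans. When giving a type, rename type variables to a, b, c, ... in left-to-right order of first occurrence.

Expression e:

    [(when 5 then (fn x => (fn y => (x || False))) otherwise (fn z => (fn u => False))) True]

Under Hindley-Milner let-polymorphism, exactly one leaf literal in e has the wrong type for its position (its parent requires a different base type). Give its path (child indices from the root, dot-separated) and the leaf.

Answer: 0.0 : 5

Trace:
  unify Int ~ Bool
  FAIL: mismatch Int ~ Bool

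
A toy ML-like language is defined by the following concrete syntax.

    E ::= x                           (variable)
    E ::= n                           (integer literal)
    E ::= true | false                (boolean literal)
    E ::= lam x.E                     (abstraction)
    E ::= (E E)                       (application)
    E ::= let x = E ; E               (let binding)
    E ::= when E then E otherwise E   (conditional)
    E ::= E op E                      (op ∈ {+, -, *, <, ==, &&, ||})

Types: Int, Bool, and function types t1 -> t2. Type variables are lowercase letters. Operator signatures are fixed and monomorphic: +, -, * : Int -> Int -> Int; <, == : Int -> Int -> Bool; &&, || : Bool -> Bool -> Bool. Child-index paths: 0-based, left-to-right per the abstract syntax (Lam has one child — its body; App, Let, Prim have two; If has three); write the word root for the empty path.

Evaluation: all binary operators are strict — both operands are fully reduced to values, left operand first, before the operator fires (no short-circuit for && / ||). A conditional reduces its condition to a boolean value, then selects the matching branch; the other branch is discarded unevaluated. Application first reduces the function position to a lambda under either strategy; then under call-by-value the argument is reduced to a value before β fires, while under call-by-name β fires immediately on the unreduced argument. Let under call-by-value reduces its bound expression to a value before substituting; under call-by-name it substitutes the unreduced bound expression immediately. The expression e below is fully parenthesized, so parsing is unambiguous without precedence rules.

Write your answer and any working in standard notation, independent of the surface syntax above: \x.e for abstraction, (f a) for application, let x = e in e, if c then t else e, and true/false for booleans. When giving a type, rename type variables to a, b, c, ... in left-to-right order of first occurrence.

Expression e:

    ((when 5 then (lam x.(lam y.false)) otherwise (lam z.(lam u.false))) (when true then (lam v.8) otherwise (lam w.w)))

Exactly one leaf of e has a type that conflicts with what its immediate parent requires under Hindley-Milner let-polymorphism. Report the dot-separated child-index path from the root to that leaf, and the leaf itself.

Answer: 0.0 : 5

Derivation:
  unify Int ~ Bool
  FAIL: mismatch Int ~ Bool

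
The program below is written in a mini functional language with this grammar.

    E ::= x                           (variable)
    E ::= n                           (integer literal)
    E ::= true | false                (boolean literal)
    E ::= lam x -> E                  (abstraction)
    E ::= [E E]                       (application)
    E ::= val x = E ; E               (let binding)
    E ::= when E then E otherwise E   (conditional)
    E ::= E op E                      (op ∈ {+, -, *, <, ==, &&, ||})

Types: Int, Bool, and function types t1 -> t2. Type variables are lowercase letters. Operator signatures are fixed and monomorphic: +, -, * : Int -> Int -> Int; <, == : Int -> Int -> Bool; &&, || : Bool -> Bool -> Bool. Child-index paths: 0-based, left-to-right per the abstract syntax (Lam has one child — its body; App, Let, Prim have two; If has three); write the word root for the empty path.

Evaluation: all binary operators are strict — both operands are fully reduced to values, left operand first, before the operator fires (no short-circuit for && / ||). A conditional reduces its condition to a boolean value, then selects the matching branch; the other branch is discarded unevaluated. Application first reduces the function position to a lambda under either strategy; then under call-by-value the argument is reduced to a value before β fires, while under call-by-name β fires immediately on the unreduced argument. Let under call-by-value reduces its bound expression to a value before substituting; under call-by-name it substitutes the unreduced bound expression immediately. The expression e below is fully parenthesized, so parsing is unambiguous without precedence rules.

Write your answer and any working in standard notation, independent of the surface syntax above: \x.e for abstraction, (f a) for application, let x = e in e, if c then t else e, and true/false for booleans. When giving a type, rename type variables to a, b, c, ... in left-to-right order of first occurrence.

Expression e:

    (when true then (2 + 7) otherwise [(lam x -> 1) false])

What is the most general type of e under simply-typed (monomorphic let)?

Working:
  unify Bool ~ Bool
  unify Int ~ Int
  unify Int ~ Int
\x._ : a -> Int
  unify a -> Int ~ Bool -> b
  unify a ~ Bool
  unify Int ~ b
_ _ : Int
  unify Int ~ Int

Answer: Int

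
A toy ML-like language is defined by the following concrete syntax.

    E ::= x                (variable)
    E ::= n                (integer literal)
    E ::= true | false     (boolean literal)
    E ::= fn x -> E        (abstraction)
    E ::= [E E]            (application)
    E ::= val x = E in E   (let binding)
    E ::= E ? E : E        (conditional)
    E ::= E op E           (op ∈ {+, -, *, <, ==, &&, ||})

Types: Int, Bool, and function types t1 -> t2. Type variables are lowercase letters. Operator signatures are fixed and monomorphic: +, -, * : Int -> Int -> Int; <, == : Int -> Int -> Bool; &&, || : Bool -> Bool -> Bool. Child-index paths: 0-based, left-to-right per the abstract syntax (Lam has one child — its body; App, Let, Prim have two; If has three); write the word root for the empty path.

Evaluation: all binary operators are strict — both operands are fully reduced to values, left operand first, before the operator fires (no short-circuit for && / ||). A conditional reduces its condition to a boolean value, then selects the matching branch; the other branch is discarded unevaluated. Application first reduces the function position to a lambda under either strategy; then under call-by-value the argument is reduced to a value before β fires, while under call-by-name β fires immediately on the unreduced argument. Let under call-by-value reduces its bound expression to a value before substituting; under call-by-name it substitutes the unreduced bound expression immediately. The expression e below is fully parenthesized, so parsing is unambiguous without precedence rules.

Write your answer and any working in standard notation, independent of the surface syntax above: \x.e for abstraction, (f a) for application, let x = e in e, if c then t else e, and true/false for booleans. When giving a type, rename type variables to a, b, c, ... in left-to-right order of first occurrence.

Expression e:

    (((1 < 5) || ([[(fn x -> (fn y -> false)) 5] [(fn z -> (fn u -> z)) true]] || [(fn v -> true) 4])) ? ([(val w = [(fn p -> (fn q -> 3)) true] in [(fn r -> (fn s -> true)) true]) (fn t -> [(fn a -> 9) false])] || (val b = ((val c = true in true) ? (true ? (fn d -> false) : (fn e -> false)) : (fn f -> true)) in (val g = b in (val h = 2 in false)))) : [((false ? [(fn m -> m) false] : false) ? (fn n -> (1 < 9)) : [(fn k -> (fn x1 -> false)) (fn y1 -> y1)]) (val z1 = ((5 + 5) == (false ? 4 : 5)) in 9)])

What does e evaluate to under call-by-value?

Trace:
step 0: (if ((1 < 5) || ((((\x.(\y.false)) 5) ((\z.(\u.z)) true)) || ((\v.true) 4))) then (((let w = ((\p.(\q.3)) true) in ((\r.(\s.true)) true)) (\t.((\a.9) false))) || (let b = (if (let c = true in true) then (if true then (\d.false) else (\e.false)) else (\f.true)) in (let g = b in (let h = 2 in false)))) else ((if (if false then ((\m.m) false) else false) then (\n.(1 < 9)) else ((\k.(\x1.false)) (\y1.y1))) (let z1 = ((5 + 5) == (if false then 4 else 5)) in 9)))
step 1: [delta@0.0] (if (true || ((((\x.(\y.false)) 5) ((\z.(\u.z)) true)) || ((\v.true) 4))) then (((let w = ((\p.(\q.3)) true) in ((\r.(\s.true)) true)) (\t.((\a.9) false))) || (let b = (if (let c = true in true) then (if true then (\d.false) else (\e.false)) else (\f.true)) in (let g = b in (let h = 2 in false)))) else ((if (if false then ((\m.m) false) else false) then (\n.(1 < 9)) else ((\k.(\x1.false)) (\y1.y1))) (let z1 = ((5 + 5) == (if false then 4 else 5)) in 9)))
step 2: [beta@0.1.0.0] (if (true || (((\y.false) ((\z.(\u.z)) true)) || ((\v.true) 4))) then (((let w = ((\p.(\q.3)) true) in ((\r.(\s.true)) true)) (\t.((\a.9) false))) || (let b = (if (let c = true in true) then (if true then (\d.false) else (\e.false)) else (\f.true)) in (let g = b in (let h = 2 in false)))) else ((if (if false then ((\m.m) false) else false) then (\n.(1 < 9)) else ((\k.(\x1.false)) (\y1.y1))) (let z1 = ((5 + 5) == (if false then 4 else 5)) in 9)))
step 3: [beta@0.1.0.1] (if (true || (((\y.false) (\u.true)) || ((\v.true) 4))) then (((let w = ((\p.(\q.3)) true) in ((\r.(\s.true)) true)) (\t.((\a.9) false))) || (let b = (if (let c = true in true) then (if true then (\d.false) else (\e.false)) else (\f.true)) in (let g = b in (let h = 2 in false)))) else ((if (if false then ((\m.m) false) else false) then (\n.(1 < 9)) else ((\k.(\x1.false)) (\y1.y1))) (let z1 = ((5 + 5) == (if false then 4 else 5)) in 9)))
step 4: [beta@0.1.0] (if (true || (false || ((\v.true) 4))) then (((let w = ((\p.(\q.3)) true) in ((\r.(\s.true)) true)) (\t.((\a.9) false))) || (let b = (if (let c = true in true) then (if true then (\d.false) else (\e.false)) else (\f.true)) in (let g = b in (let h = 2 in false)))) else ((if (if false then ((\m.m) false) else false) then (\n.(1 < 9)) else ((\k.(\x1.false)) (\y1.y1))) (let z1 = ((5 + 5) == (if false then 4 else 5)) in 9)))
step 5: [beta@0.1.1] (if (true || (false || true)) then (((let w = ((\p.(\q.3)) true) in ((\r.(\s.true)) true)) (\t.((\a.9) false))) || (let b = (if (let c = true in true) then (if true then (\d.false) else (\e.false)) else (\f.true)) in (let g = b in (let h = 2 in false)))) else ((if (if false then ((\m.m) false) else false) then (\n.(1 < 9)) else ((\k.(\x1.false)) (\y1.y1))) (let z1 = ((5 + 5) == (if false then 4 else 5)) in 9)))
step 6: [delta@0.1] (if (true || true) then (((let w = ((\p.(\q.3)) true) in ((\r.(\s.true)) true)) (\t.((\a.9) false))) || (let b = (if (let c = true in true) then (if true then (\d.false) else (\e.false)) else (\f.true)) in (let g = b in (let h = 2 in false)))) else ((if (if false then ((\m.m) false) else false) then (\n.(1 < 9)) else ((\k.(\x1.false)) (\y1.y1))) (let z1 = ((5 + 5) == (if false then 4 else 5)) in 9)))
step 7: [delta@0] (if true then (((let w = ((\p.(\q.3)) true) in ((\r.(\s.true)) true)) (\t.((\a.9) false))) || (let b = (if (let c = true in true) then (if true then (\d.false) else (\e.false)) else (\f.true)) in (let g = b in (let h = 2 in false)))) else ((if (if false then ((\m.m) false) else false) then (\n.(1 < 9)) else ((\k.(\x1.false)) (\y1.y1))) (let z1 = ((5 + 5) == (if false then 4 else 5)) in 9)))
step 8: [if@root] (((let w = ((\p.(\q.3)) true) in ((\r.(\s.true)) true)) (\t.((\a.9) false))) || (let b = (if (let c = true in true) then (if true then (\d.false) else (\e.false)) else (\f.true)) in (let g = b in (let h = 2 in false))))
step 9: [beta@0.0.0] (((let w = (\q.3) in ((\r.(\s.true)) true)) (\t.((\a.9) false))) || (let b = (if (let c = true in true) then (if true then (\d.false) else (\e.false)) else (\f.true)) in (let g = b in (let h = 2 in false))))
step 10: [let@0.0] ((((\r.(\s.true)) true) (\t.((\a.9) false))) || (let b = (if (let c = true in true) then (if true then (\d.false) else (\e.false)) else (\f.true)) in (let g = b in (let h = 2 in false))))
step 11: [beta@0.0] (((\s.true) (\t.((\a.9) false))) || (let b = (if (let c = true in true) then (if true then (\d.false) else (\e.false)) else (\f.true)) in (let g = b in (let h = 2 in false))))
step 12: [beta@0] (true || (let b = (if (let c = true in true) then (if true then (\d.false) else (\e.false)) else (\f.true)) in (let g = b in (let h = 2 in false))))
step 13: [let@1.0.0] (true || (let b = (if true then (if true then (\d.false) else (\e.false)) else (\f.true)) in (let g = b in (let h = 2 in false))))
step 14: [if@1.0] (true || (let b = (if true then (\d.false) else (\e.false)) in (let g = b in (let h = 2 in false))))
step 15: [if@1.0] (true || (let b = (\d.false) in (let g = b in (let h = 2 in false))))
step 16: [let@1] (true || (let g = (\d.false) in (let h = 2 in false)))
step 17: [let@1] (true || (let h = 2 in false))
step 18: [let@1] (true || false)
step 19: [delta@root] true

Answer: true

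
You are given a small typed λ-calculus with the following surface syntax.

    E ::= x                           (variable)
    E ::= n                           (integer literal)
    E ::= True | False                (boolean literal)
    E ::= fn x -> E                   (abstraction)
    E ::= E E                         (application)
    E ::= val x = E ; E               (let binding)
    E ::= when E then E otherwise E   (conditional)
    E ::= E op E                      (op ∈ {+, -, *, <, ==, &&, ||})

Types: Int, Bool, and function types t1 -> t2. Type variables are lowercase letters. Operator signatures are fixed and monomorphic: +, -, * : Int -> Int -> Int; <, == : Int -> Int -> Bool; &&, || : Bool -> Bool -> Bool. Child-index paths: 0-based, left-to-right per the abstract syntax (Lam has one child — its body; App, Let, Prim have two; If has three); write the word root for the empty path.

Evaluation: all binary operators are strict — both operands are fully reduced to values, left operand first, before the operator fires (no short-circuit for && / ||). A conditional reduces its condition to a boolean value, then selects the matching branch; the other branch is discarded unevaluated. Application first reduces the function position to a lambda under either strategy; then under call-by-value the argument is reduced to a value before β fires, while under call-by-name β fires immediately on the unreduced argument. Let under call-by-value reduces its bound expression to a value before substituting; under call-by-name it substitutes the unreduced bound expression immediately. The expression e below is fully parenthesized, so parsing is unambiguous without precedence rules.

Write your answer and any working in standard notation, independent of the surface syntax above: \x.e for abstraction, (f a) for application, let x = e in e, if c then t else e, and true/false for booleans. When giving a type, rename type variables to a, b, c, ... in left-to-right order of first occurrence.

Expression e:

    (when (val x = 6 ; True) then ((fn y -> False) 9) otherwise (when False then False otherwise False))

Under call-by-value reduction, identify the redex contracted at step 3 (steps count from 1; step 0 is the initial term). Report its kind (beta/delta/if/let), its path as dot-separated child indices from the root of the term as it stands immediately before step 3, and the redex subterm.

Derivation:
step 0: (if (let x = 6 in true) then ((\y.false) 9) else (if false then false else false))
step 1: [let@0] (if true then ((\y.false) 9) else (if false then false else false))
step 2: [if@root] ((\y.false) 9)
step 3: [beta@root] false

Answer: beta at root : ((\y.false) 9)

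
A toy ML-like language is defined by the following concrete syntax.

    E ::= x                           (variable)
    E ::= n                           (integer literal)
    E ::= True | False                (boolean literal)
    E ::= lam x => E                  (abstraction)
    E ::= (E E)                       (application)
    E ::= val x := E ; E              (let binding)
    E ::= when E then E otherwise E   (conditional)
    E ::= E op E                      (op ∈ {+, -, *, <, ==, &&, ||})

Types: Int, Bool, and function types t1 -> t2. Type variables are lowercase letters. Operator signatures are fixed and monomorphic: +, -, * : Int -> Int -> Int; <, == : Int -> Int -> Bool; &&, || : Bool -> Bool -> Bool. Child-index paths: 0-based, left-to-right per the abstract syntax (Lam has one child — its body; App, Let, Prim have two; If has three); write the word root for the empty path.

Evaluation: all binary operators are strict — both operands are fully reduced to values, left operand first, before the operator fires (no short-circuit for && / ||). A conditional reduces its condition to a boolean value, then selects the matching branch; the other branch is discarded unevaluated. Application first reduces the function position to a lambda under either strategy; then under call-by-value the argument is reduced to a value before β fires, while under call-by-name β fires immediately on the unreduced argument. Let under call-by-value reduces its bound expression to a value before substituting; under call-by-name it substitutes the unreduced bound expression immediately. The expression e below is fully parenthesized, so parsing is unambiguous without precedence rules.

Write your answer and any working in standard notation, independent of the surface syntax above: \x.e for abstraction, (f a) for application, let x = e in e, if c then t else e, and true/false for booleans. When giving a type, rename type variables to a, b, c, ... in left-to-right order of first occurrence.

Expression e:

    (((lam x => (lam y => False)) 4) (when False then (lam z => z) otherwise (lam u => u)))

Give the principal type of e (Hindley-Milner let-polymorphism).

Trace:
\y._ : b -> Bool
\x._ : a -> b -> Bool
  unify a -> b -> Bool ~ Int -> c
  unify a ~ Int
  unify b -> Bool ~ c
_ _ : b -> Bool
  unify Bool ~ Bool
z : d
\z._ : d -> d
u : e
\u._ : e -> e
  unify d -> d ~ e -> e
  unify d ~ e
  unify e ~ e
  unify b -> Bool ~ (e -> e) -> f
  unify b ~ e -> e
  unify Bool ~ f
_ _ : Bool

Answer: Bool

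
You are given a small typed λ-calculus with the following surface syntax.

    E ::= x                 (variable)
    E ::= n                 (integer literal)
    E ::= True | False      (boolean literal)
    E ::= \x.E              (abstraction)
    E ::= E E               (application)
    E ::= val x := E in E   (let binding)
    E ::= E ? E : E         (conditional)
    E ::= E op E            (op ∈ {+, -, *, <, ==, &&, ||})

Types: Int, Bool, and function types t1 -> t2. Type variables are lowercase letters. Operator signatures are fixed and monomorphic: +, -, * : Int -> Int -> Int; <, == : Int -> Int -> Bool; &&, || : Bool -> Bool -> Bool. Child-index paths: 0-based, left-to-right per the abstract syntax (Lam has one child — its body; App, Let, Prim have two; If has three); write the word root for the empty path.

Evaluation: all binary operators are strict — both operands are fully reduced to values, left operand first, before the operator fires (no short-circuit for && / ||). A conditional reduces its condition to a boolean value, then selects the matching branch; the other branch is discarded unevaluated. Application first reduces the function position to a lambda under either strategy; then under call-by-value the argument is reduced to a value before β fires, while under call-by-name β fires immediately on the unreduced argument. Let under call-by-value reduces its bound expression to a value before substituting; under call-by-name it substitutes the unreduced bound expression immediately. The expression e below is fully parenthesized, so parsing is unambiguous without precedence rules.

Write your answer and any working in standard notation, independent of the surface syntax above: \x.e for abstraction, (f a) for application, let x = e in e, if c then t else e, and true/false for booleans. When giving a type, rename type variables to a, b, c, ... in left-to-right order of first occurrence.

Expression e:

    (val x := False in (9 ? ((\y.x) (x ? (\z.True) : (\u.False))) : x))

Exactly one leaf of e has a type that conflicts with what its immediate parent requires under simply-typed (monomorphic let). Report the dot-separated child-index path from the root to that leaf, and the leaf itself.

Answer: 1.0 : 9

Derivation:
let x : Bool
  unify Int ~ Bool
  FAIL: mismatch Int ~ Bool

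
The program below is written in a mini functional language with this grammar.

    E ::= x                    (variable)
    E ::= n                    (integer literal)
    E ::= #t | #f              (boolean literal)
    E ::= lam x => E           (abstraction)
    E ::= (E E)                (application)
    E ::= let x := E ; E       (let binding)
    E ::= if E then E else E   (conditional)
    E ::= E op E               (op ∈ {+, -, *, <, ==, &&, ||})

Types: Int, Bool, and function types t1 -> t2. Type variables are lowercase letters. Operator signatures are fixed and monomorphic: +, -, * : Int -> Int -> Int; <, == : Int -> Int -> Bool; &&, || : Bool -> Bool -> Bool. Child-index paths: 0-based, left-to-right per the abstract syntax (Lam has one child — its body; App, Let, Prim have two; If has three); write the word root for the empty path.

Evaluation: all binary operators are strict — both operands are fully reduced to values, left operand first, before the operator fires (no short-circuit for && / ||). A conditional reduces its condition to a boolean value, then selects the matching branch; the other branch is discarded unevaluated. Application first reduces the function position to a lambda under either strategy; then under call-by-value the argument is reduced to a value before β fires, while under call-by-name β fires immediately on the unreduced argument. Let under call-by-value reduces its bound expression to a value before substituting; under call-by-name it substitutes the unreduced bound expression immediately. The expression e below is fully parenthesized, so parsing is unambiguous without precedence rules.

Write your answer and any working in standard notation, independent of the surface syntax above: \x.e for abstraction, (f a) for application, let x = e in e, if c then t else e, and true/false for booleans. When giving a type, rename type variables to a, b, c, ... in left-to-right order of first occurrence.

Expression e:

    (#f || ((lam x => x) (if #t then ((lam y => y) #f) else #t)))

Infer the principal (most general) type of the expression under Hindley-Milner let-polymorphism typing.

Working:
  unify Bool ~ Bool
x : a
\x._ : a -> a
  unify Bool ~ Bool
y : b
\y._ : b -> b
  unify b -> b ~ Bool -> c
  unify b ~ Bool
  unify Bool ~ c
_ _ : Bool
  unify Bool ~ Bool
  unify a -> a ~ Bool -> d
  unify a ~ Bool
  unify Bool ~ d
_ _ : Bool
  unify Bool ~ Bool

Answer: Bool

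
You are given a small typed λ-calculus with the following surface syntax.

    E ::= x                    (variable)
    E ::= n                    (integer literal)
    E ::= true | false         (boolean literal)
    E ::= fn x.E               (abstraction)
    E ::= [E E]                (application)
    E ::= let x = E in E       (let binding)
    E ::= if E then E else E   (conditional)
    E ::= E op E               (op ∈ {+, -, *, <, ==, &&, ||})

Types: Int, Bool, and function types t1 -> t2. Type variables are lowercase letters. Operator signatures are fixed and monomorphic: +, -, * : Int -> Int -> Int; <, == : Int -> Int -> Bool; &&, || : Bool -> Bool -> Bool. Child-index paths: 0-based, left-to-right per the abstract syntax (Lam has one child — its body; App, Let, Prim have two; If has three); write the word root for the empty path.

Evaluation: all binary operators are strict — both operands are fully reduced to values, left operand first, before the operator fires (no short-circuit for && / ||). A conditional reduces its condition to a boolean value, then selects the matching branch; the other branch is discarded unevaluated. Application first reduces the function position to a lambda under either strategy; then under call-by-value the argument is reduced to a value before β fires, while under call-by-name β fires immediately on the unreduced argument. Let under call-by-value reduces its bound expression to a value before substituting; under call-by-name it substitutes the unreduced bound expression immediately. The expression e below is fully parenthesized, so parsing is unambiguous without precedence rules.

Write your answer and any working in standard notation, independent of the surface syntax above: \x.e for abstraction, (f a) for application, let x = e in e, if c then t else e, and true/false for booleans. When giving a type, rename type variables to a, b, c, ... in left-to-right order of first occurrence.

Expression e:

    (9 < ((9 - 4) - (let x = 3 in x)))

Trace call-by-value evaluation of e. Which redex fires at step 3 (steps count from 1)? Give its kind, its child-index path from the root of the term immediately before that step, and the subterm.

Trace:
step 0: (9 < ((9 - 4) - (let x = 3 in x)))
step 1: [delta@1.0] (9 < (5 - (let x = 3 in x)))
step 2: [let@1.1] (9 < (5 - 3))
step 3: [delta@1] (9 < 2)

Answer: delta at 1 : (5 - 3)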